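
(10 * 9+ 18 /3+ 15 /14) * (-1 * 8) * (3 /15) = -5436 /35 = -155.31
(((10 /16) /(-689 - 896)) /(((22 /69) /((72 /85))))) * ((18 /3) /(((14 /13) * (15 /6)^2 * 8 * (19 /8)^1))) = -48438 /985513375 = -0.00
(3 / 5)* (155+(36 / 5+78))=3603 / 25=144.12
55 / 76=0.72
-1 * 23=-23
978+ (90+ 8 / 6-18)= 3154 / 3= 1051.33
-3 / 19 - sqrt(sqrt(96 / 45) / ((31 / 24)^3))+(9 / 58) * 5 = -96 * 10^(3 / 4) * 3^(1 / 4) * sqrt(31) / 4805+681 / 1102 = -0.21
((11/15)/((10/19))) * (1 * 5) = 209/30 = 6.97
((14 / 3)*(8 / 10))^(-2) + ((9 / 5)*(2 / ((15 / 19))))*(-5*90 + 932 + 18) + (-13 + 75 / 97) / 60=2279.87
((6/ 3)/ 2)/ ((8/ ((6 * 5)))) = 15/ 4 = 3.75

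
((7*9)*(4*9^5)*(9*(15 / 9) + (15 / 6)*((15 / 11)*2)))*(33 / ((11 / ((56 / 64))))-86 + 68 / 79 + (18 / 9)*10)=-17637230073960 / 869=-20296006989.60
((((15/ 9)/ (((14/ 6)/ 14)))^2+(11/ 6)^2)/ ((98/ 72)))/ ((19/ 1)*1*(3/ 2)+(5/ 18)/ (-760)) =10180656/ 3820775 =2.66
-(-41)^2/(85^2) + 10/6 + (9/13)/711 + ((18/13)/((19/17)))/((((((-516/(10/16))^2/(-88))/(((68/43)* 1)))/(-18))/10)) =1.48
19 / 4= 4.75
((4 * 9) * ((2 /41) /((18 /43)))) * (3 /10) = 258 /205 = 1.26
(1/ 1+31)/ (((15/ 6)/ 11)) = 704/ 5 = 140.80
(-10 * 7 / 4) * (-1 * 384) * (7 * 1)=47040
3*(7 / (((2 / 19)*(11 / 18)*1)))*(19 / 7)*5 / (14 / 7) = 48735 / 22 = 2215.23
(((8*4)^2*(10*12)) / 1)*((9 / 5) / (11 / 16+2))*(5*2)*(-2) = -70778880 / 43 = -1646020.47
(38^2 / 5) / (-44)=-361 / 55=-6.56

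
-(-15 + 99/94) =1311/94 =13.95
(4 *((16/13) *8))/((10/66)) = 16896/65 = 259.94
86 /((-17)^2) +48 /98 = 11150 /14161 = 0.79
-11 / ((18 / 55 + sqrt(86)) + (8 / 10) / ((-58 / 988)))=27984275 * sqrt(86) / 231247646 + 186099815 / 115623823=2.73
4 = 4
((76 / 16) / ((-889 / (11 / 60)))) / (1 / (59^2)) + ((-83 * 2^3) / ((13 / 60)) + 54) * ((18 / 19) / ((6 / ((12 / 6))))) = -50282601743 / 52699920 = -954.13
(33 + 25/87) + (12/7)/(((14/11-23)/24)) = 31.39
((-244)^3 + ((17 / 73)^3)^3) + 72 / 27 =-2565644000571787529072581 / 176614760124803739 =-14526781.33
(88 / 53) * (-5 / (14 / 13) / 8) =-715 / 742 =-0.96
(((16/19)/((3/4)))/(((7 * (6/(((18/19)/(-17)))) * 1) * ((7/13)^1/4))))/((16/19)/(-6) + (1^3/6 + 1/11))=-73216/775523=-0.09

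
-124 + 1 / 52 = -6447 / 52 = -123.98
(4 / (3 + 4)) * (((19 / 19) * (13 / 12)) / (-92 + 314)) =13 / 4662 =0.00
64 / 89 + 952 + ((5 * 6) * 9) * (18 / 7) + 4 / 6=3079498 / 1869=1647.67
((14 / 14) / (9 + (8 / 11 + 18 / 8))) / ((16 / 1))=11 / 2108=0.01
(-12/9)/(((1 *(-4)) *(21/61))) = 61/63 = 0.97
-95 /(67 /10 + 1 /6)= -1425 /103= -13.83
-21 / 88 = -0.24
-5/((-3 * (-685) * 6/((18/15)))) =-1/2055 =-0.00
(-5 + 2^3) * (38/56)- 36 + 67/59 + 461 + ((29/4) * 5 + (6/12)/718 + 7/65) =17907350361/38549420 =464.53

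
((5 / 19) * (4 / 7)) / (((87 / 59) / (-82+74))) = -9440 / 11571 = -0.82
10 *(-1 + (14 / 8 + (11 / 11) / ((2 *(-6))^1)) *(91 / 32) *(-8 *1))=-2335 / 6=-389.17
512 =512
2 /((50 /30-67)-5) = -6 /211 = -0.03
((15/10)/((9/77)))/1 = 77/6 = 12.83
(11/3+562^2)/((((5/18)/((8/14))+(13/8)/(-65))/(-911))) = -51792700380/83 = -624008438.31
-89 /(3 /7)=-623 /3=-207.67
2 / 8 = 1 / 4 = 0.25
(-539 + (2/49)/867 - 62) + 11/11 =-25489798/42483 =-600.00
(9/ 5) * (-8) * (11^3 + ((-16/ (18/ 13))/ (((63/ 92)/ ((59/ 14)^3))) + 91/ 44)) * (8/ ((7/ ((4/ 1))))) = -38362787776/ 8319465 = -4611.21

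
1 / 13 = 0.08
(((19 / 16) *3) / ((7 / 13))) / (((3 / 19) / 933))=4378569 / 112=39094.37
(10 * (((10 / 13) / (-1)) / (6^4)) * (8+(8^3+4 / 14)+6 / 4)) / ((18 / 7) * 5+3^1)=-60875 / 311688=-0.20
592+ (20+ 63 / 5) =3123 / 5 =624.60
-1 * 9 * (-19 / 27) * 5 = 95 / 3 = 31.67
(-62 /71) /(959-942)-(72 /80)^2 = -103967 /120700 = -0.86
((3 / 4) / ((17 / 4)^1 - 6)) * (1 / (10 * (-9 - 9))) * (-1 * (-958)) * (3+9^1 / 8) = 5269 / 560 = 9.41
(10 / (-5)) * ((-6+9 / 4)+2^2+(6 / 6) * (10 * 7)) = -281 / 2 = -140.50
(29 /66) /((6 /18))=29 /22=1.32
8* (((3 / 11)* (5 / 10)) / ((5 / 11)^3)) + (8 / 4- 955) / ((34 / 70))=-1950.44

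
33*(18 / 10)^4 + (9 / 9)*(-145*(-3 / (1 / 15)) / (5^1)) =1032138 / 625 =1651.42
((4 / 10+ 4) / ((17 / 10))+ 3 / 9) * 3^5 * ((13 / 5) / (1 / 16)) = 2510352 / 85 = 29533.55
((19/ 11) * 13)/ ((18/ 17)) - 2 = 3803/ 198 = 19.21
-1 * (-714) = 714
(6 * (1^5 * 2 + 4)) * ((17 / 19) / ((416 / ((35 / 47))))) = 5355 / 92872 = 0.06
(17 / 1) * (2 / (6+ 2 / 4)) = 5.23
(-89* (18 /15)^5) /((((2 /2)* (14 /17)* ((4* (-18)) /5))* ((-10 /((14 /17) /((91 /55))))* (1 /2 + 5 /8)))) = -46992 /56875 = -0.83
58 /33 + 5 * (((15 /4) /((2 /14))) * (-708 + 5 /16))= -196167263 /2112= -92882.23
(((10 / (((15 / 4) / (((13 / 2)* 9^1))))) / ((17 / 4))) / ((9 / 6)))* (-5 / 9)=-2080 / 153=-13.59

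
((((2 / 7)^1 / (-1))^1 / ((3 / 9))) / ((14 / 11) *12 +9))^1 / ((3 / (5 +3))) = -176 / 1869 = -0.09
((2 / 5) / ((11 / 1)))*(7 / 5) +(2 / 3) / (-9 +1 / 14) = -98 / 4125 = -0.02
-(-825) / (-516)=-275 / 172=-1.60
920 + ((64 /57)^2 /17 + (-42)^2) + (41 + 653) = 186581170 /55233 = 3378.07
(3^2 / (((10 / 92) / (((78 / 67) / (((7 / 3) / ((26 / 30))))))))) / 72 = 11661 / 23450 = 0.50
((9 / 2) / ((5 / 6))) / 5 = 27 / 25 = 1.08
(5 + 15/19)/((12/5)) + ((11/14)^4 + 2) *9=52207849/2189712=23.84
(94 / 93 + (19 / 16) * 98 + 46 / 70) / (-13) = -9.08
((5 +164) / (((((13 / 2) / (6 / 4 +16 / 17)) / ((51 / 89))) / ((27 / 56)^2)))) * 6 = 7079319 / 139552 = 50.73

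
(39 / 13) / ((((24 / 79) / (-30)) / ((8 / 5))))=-474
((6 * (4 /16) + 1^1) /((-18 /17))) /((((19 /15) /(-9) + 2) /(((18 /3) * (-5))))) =19125 /502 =38.10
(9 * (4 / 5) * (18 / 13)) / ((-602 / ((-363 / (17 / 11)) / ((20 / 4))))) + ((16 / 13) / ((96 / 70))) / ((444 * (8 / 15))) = 4617722939 / 5907064800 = 0.78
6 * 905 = 5430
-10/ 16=-5/ 8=-0.62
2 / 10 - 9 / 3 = -14 / 5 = -2.80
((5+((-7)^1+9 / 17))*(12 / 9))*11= -1100 / 51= -21.57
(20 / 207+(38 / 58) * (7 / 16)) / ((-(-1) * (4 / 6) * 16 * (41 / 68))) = 625787 / 10501248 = 0.06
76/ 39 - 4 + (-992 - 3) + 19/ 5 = -193684/ 195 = -993.25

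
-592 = -592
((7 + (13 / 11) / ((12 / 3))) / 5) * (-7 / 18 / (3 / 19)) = -14231 / 3960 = -3.59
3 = 3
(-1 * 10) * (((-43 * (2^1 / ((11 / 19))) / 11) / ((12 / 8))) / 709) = 32680 / 257367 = 0.13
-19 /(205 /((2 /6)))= -19 /615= -0.03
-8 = -8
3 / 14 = 0.21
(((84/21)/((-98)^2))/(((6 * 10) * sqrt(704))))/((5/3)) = sqrt(11)/21128800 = 0.00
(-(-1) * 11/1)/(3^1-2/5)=55/13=4.23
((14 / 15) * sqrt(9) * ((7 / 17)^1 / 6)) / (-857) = -49 / 218535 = -0.00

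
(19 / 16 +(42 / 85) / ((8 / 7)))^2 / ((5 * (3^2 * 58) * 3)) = 4853209 / 14482368000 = 0.00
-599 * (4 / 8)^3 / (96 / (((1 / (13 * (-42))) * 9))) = 599 / 46592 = 0.01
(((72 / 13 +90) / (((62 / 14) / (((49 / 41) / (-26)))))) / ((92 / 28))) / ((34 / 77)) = -4991679 / 7303166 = -0.68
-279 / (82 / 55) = -15345 / 82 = -187.13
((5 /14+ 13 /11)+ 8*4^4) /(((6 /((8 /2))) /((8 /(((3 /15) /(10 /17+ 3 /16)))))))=332988595 /7854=42397.33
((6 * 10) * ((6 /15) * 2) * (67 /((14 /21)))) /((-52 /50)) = -60300 /13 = -4638.46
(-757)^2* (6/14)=1719147/7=245592.43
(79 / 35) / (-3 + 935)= 79 / 32620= 0.00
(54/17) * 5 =270/17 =15.88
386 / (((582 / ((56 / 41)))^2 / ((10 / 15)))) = 605248 / 427046283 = 0.00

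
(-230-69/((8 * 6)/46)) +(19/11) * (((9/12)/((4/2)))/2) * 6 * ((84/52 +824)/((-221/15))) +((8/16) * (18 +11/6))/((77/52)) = -75528373/189618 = -398.32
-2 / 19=-0.11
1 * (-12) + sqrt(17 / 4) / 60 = -12 + sqrt(17) / 120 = -11.97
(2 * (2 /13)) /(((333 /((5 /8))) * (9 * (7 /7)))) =5 /77922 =0.00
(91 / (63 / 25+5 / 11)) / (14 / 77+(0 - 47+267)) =39325 / 283028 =0.14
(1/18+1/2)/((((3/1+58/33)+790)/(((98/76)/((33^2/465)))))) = 37975/98665974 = 0.00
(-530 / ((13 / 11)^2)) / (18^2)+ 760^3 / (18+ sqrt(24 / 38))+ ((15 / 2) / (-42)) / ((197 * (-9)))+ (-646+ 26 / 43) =79335693181947107 / 3246866532 - 857375 * sqrt(57) / 6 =23355701.05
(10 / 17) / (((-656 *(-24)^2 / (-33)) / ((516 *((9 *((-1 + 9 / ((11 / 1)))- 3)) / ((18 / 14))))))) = -52675 / 89216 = -0.59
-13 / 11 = -1.18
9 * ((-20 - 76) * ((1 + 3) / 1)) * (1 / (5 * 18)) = -192 / 5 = -38.40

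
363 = 363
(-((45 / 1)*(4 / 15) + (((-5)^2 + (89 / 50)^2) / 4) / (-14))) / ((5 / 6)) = -4828737 / 350000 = -13.80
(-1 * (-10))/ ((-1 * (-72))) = 5/ 36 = 0.14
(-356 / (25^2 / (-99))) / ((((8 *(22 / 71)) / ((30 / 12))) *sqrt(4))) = 56871 / 2000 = 28.44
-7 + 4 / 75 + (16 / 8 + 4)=-0.95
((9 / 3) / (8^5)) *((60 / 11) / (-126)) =-5 / 1261568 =-0.00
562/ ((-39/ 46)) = -662.87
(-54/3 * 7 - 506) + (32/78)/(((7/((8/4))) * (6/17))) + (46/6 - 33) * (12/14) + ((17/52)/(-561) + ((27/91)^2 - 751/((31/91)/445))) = -99794917841537/101657556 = -981677.33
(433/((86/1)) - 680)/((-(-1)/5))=-290235/86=-3374.83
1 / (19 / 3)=3 / 19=0.16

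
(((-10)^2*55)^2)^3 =27680640625000000000000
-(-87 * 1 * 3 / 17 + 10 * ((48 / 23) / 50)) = 29199 / 1955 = 14.94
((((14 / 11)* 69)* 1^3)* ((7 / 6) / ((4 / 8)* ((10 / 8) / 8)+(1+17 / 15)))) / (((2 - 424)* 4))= -135240 / 4927483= -0.03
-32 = -32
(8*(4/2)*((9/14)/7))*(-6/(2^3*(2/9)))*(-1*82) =406.65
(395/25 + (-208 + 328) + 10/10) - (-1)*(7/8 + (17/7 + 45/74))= 1457773/10360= 140.71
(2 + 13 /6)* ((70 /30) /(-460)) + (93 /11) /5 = 152083 /91080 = 1.67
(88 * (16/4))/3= 352/3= 117.33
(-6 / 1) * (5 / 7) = -30 / 7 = -4.29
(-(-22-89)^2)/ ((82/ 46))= -283383/ 41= -6911.78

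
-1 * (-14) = 14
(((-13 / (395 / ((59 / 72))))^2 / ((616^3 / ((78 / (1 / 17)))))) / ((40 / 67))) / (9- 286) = -8710795223 / 349132140150571008000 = -0.00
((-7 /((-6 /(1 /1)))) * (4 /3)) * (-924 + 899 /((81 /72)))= -15736 /81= -194.27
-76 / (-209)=4 / 11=0.36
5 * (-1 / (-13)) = 5 / 13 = 0.38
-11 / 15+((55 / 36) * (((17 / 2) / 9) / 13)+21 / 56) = -5209 / 21060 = -0.25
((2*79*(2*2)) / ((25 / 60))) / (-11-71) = -18.50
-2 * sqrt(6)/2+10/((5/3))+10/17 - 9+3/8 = -sqrt(6) - 277/136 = -4.49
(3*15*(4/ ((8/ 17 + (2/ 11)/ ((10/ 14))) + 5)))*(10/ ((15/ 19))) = 2131800/ 5353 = 398.24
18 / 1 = 18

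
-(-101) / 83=101 / 83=1.22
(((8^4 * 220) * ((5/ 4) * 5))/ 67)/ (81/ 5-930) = -28160000/ 306123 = -91.99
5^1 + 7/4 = 27/4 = 6.75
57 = 57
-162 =-162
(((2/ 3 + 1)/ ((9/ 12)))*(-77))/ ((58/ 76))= -58520/ 261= -224.21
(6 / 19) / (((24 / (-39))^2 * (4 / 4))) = 507 / 608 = 0.83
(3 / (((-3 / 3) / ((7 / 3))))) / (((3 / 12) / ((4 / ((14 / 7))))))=-56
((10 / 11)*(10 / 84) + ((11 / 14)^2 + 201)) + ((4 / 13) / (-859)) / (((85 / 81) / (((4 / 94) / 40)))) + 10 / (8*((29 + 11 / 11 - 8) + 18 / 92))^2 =606787230793489798919 / 3007978967193400200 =201.73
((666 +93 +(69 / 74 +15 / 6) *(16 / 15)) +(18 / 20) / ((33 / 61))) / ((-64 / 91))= -849249037 / 781440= -1086.77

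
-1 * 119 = -119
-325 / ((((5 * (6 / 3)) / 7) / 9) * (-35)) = 117 / 2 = 58.50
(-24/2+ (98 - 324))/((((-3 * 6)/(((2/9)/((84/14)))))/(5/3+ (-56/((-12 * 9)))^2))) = 167909/177147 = 0.95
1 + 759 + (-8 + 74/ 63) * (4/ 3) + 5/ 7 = 142055/ 189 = 751.61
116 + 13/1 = 129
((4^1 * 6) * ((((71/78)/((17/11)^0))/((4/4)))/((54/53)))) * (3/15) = 7526/1755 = 4.29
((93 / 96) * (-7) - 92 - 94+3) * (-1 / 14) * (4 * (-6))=-18219 / 56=-325.34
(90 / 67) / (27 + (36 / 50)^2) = 6250 / 128037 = 0.05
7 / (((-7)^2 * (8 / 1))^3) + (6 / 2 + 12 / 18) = 94657027 / 25815552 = 3.67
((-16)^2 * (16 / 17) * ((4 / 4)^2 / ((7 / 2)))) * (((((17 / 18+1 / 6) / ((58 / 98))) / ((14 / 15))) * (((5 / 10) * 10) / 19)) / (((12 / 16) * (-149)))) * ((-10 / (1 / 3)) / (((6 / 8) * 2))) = 81920000 / 12561147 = 6.52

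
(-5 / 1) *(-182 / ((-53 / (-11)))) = 10010 / 53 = 188.87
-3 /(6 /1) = -0.50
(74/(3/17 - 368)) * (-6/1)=204/169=1.21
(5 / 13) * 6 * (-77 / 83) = -2.14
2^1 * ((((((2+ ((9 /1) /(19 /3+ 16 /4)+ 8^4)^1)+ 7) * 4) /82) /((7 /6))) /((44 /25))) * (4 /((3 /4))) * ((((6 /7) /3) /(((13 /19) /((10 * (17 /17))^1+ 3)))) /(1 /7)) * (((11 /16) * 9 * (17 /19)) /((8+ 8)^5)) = 0.21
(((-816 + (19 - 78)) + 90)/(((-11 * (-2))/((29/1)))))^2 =518245225/484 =1070754.60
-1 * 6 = -6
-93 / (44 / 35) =-3255 / 44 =-73.98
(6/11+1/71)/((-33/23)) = -10051/25773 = -0.39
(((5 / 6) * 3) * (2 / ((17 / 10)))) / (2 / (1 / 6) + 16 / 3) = 75 / 442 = 0.17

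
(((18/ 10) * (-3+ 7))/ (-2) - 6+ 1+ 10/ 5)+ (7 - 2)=-8/ 5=-1.60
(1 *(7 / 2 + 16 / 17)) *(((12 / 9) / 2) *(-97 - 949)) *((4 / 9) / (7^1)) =-631784 / 3213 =-196.63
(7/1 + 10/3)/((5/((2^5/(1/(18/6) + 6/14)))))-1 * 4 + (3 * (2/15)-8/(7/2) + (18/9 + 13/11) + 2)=33147/385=86.10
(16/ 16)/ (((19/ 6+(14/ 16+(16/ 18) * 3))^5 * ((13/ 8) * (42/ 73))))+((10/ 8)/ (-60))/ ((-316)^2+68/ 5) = 18527214459033689/ 235947469859974227264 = 0.00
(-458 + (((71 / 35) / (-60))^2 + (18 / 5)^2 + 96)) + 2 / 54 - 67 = -5503704077 / 13230000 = -416.00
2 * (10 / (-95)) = -4 / 19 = -0.21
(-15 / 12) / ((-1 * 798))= 5 / 3192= 0.00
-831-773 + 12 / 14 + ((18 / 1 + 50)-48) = -11082 / 7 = -1583.14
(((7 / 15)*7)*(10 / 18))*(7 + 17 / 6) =2891 / 162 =17.85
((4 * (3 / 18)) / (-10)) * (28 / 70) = -2 / 75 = -0.03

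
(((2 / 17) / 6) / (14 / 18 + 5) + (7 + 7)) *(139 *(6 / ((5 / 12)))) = 30972258 / 1105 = 28029.19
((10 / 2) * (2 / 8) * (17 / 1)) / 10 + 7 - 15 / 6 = 53 / 8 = 6.62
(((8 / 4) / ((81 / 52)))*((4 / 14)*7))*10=2080 / 81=25.68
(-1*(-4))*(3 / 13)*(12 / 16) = 9 / 13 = 0.69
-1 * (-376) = 376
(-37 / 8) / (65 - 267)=37 / 1616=0.02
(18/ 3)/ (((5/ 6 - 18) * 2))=-0.17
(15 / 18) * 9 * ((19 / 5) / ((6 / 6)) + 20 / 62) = 30.92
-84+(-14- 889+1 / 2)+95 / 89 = -175407 / 178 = -985.43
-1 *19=-19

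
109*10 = 1090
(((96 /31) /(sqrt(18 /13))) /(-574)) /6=-0.00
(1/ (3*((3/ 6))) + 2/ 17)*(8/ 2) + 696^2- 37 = 24703489/ 51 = 484382.14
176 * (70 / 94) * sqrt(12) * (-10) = -123200 * sqrt(3) / 47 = -4540.18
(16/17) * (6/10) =48/85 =0.56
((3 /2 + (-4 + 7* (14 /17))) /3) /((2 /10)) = 185 /34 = 5.44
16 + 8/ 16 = 33/ 2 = 16.50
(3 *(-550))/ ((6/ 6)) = -1650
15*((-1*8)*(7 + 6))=-1560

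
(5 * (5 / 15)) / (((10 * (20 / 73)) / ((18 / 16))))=0.68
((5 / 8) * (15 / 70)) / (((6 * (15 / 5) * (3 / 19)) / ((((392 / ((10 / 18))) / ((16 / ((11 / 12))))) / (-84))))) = -0.02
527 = 527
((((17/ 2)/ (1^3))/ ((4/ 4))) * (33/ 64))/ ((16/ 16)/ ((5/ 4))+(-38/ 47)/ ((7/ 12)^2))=-6459915/ 2322944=-2.78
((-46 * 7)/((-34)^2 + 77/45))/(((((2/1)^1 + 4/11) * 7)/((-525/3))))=1992375/677261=2.94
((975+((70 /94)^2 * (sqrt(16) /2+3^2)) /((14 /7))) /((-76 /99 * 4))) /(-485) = 85556295 /130277984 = 0.66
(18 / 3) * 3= 18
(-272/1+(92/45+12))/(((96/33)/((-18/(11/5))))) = 1451/2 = 725.50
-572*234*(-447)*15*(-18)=-16154115120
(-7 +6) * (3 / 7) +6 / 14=0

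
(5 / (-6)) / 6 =-5 / 36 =-0.14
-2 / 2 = -1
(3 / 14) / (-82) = -3 / 1148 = -0.00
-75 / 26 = -2.88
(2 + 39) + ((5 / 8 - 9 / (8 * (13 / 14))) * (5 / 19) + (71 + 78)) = 375135 / 1976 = 189.85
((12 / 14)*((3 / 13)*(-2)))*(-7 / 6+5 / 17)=0.35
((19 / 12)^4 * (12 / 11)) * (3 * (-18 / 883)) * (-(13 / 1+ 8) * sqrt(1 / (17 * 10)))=2736741 * sqrt(170) / 52838720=0.68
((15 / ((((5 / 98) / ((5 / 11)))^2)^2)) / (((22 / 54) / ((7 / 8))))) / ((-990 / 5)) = -1815912315 / 1771561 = -1025.04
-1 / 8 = -0.12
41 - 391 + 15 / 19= -6635 / 19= -349.21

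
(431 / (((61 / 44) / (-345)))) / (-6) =1090430 / 61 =17875.90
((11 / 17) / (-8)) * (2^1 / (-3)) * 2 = 11 / 102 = 0.11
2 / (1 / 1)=2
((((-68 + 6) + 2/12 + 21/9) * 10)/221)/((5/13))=-7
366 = 366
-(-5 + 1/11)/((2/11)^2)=297/2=148.50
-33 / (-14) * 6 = 99 / 7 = 14.14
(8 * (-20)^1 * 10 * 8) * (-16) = 204800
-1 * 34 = -34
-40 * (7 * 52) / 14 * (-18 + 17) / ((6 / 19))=9880 / 3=3293.33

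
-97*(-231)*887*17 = 337875153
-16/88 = -2/11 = -0.18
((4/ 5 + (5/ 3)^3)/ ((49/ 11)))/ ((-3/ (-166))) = 1338458/ 19845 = 67.45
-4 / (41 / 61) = -244 / 41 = -5.95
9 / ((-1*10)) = -9 / 10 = -0.90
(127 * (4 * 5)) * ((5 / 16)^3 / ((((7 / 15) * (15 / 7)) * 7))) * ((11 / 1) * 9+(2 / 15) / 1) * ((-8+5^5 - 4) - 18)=3397551.94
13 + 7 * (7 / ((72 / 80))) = 67.44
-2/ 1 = -2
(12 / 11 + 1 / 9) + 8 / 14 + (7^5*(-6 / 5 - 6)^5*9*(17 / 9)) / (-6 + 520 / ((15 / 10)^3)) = -161628747601050017 / 4329084375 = -37335550.34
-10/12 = -5/6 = -0.83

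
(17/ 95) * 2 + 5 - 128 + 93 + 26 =-3.64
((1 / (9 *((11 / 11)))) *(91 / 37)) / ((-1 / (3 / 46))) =-91 / 5106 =-0.02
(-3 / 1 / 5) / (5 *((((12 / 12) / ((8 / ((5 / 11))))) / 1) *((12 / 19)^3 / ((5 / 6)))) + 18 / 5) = -75449 / 463494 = -0.16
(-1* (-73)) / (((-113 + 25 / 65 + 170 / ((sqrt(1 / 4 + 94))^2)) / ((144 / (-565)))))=247689 / 1475215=0.17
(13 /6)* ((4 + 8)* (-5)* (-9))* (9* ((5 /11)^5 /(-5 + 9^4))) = 16453125 /527925178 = 0.03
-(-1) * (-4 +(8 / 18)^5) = -235172 / 59049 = -3.98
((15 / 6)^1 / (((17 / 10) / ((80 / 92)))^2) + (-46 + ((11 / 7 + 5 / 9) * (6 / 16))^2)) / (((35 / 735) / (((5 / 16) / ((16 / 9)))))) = -723444309705 / 4383404032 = -165.04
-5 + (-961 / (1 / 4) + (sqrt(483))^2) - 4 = -3370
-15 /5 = -3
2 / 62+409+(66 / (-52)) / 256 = 84397057 / 206336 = 409.03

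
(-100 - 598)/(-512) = 349/256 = 1.36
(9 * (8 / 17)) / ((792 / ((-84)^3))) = -592704 / 187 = -3169.54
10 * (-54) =-540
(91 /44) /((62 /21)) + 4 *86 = 940343 /2728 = 344.70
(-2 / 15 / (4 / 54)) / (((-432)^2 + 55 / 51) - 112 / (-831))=-42381 / 4394090645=-0.00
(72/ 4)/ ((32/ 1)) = 0.56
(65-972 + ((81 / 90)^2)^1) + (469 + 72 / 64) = -87213 / 200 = -436.06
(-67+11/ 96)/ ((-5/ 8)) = 107.02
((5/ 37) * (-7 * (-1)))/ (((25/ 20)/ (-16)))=-12.11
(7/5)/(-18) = -7/90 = -0.08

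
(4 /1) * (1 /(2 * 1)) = 2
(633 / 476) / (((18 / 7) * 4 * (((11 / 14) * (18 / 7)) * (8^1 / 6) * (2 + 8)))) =10339 / 2154240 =0.00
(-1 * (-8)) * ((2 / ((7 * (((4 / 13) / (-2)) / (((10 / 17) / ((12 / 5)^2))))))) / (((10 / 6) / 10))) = -3250 / 357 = -9.10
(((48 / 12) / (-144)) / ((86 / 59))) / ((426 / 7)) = -413 / 1318896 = -0.00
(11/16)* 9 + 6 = 195/16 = 12.19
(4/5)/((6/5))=0.67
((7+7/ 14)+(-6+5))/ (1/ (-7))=-91/ 2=-45.50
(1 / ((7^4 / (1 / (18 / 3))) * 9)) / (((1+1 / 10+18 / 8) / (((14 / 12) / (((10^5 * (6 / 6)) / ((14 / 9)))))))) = 1 / 23933070000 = 0.00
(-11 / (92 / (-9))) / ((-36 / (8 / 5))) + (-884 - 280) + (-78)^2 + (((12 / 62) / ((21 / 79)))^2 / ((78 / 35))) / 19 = 5640653963723 / 1146482610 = 4919.96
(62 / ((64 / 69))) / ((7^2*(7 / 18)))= 19251 / 5488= 3.51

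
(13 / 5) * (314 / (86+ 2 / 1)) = 2041 / 220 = 9.28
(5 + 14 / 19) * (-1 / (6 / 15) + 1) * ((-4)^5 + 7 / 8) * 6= 8029485 / 152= 52825.56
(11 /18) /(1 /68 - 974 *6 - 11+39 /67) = -25058 /240053949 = -0.00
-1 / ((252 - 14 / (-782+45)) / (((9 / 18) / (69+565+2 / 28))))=-67 / 21412938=-0.00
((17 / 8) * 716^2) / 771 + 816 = 1718530 / 771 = 2228.96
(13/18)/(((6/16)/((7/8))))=91/54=1.69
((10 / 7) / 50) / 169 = 0.00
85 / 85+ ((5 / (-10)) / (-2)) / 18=73 / 72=1.01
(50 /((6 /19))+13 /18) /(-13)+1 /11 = -31259 /2574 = -12.14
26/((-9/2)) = -52/9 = -5.78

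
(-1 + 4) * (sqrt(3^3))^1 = 9 * sqrt(3) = 15.59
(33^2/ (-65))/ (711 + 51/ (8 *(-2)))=-5808/ 245375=-0.02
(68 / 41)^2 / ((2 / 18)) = 41616 / 1681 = 24.76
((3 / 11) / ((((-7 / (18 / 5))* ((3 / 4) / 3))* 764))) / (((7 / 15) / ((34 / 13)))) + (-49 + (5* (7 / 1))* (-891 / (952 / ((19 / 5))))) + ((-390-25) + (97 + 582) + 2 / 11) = 16508611143 / 182013832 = 90.70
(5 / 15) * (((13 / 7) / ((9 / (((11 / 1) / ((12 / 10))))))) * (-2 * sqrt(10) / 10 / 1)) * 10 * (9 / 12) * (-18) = 715 * sqrt(10) / 42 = 53.83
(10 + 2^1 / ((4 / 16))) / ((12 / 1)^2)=1 / 8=0.12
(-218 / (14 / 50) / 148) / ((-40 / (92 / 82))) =12535 / 84952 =0.15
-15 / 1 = -15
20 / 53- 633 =-33529 / 53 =-632.62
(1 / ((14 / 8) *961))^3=64 / 304413762583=0.00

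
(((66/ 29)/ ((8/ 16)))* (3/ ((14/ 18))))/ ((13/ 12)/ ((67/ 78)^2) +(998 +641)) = 7999398/ 747452293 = 0.01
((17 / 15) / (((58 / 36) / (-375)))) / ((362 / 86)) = -328950 / 5249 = -62.67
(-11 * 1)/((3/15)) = -55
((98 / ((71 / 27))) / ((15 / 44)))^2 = 1506060864 / 126025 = 11950.49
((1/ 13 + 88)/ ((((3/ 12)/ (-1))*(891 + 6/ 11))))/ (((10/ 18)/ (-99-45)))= 4352832/ 42497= 102.43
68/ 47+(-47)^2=103891/ 47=2210.45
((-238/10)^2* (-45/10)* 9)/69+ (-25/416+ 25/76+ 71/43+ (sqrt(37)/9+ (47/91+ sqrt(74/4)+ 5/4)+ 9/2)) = -443622634369/1367984800+ sqrt(37)/9+ sqrt(74)/2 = -319.31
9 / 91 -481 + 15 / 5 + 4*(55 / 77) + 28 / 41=-1769841 / 3731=-474.36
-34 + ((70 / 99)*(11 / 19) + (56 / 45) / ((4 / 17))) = -8066 / 285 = -28.30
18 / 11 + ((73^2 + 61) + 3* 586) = 78646 / 11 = 7149.64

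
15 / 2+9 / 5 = 93 / 10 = 9.30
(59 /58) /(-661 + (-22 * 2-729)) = -59 /83172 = -0.00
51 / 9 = 17 / 3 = 5.67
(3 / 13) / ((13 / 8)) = 24 / 169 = 0.14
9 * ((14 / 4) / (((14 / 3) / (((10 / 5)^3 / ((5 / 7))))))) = 75.60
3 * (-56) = -168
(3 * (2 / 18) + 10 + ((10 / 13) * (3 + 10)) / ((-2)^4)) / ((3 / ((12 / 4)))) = 10.96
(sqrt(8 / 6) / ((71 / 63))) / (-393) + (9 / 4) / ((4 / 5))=45 / 16 - 14 * sqrt(3) / 9301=2.81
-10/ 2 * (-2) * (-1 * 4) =-40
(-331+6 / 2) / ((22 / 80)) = -1192.73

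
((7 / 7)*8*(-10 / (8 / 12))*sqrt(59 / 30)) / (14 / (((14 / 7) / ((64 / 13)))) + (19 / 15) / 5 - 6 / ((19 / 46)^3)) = 26750100*sqrt(1770) / 337259027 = 3.34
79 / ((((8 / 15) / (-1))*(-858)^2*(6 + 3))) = -395 / 17667936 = -0.00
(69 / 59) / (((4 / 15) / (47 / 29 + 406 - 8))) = 11994615 / 6844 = 1752.57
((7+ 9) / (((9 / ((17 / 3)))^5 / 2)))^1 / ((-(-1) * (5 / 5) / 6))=90870848 / 4782969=19.00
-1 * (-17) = 17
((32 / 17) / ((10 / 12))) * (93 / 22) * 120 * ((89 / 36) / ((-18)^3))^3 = -21854039 / 250379014267008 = -0.00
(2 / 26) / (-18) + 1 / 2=58 / 117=0.50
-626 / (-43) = 626 / 43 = 14.56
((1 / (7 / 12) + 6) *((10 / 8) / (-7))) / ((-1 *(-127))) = -135 / 12446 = -0.01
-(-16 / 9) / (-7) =-16 / 63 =-0.25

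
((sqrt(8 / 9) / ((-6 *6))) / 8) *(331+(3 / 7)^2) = -4057 *sqrt(2) / 5292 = -1.08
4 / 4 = 1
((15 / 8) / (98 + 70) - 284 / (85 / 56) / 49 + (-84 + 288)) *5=7623337 / 7616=1000.96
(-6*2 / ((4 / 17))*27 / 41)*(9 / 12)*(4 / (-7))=4131 / 287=14.39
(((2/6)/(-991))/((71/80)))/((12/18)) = -0.00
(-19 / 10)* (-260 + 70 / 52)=25555 / 52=491.44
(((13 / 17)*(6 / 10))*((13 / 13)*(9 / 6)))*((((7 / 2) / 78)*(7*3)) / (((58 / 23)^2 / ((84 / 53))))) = 4899069 / 30309640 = 0.16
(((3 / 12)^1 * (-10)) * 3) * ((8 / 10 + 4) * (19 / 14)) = -342 / 7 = -48.86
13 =13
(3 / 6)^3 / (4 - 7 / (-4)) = 0.02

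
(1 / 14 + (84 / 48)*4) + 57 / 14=78 / 7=11.14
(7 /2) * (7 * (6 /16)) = 147 /16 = 9.19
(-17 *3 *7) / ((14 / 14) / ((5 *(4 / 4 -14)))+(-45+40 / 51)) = 1183455 / 146626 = 8.07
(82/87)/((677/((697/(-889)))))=-57154/52361211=-0.00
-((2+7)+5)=-14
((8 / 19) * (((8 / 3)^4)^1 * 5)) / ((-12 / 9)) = -40960 / 513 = -79.84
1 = 1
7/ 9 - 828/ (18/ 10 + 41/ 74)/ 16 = -332461/ 15678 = -21.21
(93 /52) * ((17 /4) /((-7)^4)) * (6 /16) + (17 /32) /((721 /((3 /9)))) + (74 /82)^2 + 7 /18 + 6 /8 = 12169619717197 /6225767952768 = 1.95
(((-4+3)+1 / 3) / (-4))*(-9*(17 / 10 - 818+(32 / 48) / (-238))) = 2914201 / 2380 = 1224.45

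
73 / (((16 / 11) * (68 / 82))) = 32923 / 544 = 60.52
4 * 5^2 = 100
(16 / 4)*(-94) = -376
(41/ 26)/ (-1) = -41/ 26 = -1.58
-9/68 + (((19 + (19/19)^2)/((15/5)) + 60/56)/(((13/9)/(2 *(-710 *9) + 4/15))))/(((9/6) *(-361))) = 65108411/515508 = 126.30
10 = 10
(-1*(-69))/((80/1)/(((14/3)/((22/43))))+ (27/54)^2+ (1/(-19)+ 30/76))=526148/71395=7.37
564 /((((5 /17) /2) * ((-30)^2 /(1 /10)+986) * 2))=4794 /24965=0.19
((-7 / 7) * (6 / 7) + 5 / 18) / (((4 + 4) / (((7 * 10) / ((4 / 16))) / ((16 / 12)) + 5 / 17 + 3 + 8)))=-15257 / 952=-16.03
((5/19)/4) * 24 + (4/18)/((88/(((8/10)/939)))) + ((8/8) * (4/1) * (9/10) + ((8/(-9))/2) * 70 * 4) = -1053268769/8831295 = -119.27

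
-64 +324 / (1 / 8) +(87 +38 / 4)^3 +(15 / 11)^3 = 9595580011 / 10648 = 901162.66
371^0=1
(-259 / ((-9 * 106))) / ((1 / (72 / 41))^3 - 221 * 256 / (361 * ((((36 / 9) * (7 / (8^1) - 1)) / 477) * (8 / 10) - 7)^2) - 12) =-0.02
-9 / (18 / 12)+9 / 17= -93 / 17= -5.47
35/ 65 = 7/ 13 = 0.54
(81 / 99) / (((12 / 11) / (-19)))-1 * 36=-50.25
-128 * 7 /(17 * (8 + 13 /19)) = -17024 /2805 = -6.07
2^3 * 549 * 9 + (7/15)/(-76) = 45061913/1140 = 39527.99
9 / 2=4.50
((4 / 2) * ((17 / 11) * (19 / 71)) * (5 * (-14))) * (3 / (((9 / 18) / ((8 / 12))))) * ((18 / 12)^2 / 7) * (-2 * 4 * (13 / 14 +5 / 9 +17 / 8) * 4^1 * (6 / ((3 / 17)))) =1598100640 / 5467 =292317.66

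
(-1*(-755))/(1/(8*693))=4185720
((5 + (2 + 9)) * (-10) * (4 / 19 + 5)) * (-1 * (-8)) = -126720 / 19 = -6669.47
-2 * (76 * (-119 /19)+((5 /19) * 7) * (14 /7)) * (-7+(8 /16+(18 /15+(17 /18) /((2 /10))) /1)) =-466648 /855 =-545.79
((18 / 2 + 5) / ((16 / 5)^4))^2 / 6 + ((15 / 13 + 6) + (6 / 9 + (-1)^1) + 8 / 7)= 4670371247627 / 586263035904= 7.97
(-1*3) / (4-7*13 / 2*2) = 1 / 29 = 0.03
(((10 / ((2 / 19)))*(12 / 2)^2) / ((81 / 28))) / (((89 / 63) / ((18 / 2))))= 670320 / 89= 7531.69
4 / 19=0.21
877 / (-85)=-877 / 85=-10.32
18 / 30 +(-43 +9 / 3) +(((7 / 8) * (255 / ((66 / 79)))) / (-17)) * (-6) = 24139 / 440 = 54.86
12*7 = 84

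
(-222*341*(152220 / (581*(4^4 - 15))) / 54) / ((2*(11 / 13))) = -378292070 / 420063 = -900.56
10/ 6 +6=23/ 3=7.67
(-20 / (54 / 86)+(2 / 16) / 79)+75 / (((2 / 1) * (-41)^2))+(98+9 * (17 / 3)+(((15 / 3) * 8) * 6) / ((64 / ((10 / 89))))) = 300207447187 / 2552927976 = 117.59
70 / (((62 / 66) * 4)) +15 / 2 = 810 / 31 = 26.13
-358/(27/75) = -8950/9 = -994.44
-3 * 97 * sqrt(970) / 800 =-291 * sqrt(970) / 800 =-11.33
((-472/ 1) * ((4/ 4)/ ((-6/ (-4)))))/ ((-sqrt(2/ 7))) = 472 * sqrt(14)/ 3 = 588.69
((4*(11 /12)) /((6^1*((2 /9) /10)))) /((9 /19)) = 1045 /18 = 58.06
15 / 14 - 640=-8945 / 14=-638.93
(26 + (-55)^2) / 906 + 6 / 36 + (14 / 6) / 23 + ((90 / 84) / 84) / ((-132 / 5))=217755805 / 59902304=3.64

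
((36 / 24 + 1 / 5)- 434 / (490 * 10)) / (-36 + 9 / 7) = -94 / 2025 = -0.05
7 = 7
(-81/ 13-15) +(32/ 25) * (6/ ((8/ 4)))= -5652/ 325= -17.39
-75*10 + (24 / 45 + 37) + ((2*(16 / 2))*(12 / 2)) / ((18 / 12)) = -9727 / 15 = -648.47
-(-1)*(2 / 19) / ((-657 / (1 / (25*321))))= -2 / 100176075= -0.00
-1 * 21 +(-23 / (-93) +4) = -1558 / 93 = -16.75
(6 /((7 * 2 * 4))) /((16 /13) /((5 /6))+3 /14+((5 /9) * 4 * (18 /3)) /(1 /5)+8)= 585 /416914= 0.00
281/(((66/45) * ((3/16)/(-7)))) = -78680/11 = -7152.73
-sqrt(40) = -2 * sqrt(10) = -6.32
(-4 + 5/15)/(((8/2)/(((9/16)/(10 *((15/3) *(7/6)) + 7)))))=-99/12544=-0.01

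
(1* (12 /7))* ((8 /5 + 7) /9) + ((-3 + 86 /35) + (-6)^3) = -4513 /21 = -214.90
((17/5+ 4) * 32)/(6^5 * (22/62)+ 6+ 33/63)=770784/9002515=0.09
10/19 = 0.53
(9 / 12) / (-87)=-1 / 116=-0.01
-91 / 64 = -1.42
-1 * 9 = -9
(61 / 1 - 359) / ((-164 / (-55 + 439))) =28608 / 41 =697.76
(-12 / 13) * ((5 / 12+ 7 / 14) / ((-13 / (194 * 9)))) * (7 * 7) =941094 / 169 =5568.60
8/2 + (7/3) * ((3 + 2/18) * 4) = 892/27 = 33.04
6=6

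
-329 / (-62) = 5.31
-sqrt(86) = -9.27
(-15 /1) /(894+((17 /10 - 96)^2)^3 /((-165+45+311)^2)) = -547215000000 /703218518173105249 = -0.00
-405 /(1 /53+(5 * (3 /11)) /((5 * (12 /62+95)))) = -139355073 /7478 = -18635.34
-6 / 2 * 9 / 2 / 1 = -27 / 2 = -13.50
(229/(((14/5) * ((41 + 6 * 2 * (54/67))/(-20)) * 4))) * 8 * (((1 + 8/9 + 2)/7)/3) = -1534300/128331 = -11.96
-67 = -67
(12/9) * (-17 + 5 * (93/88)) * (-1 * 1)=1031/66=15.62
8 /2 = 4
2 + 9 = 11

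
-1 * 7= -7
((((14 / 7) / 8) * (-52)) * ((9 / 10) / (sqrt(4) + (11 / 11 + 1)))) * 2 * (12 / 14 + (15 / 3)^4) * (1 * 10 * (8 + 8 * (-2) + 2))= 1537731 / 7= 219675.86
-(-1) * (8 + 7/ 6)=55/ 6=9.17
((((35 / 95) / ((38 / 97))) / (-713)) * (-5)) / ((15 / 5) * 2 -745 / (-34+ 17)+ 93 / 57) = 11543 / 90060456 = 0.00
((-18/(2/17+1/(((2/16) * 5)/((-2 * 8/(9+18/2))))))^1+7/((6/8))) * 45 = 519405/499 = 1040.89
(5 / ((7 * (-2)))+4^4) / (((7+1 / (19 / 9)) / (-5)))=-340005 / 1988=-171.03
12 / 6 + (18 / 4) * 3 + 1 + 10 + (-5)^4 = 1303 / 2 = 651.50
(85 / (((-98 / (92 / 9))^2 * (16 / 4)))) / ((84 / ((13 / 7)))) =584545 / 114354828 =0.01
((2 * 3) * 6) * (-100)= -3600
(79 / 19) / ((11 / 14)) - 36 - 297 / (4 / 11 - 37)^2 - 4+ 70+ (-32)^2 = 35948542495 / 33943481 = 1059.07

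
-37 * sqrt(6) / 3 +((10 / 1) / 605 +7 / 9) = 865 / 1089 - 37 * sqrt(6) / 3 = -29.42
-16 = -16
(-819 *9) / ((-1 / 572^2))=2411673264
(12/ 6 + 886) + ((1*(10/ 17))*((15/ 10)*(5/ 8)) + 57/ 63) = 2540287/ 2856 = 889.46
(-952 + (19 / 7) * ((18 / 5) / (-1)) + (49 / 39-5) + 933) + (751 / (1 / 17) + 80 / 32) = 12736.98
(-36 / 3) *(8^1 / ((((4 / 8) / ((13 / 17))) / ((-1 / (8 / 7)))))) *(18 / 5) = 39312 / 85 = 462.49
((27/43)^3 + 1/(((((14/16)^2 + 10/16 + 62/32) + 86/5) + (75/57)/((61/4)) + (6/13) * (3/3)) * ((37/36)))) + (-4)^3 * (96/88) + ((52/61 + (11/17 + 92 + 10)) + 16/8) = 122671571258426022760/3409905552807307939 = 35.98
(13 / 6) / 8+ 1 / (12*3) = 43 / 144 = 0.30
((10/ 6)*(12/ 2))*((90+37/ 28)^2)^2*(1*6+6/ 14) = 9618457496850225/ 2151296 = 4471006080.45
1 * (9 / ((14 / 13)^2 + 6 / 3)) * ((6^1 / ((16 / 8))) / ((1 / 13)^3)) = 3341637 / 178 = 18773.24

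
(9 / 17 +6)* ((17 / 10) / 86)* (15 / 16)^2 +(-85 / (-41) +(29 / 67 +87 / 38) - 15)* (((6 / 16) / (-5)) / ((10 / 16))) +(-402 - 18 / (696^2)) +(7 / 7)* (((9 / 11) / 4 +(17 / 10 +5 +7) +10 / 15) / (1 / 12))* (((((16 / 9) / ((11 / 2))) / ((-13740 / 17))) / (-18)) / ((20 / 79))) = -651741517561187411265559 / 1626723751060957824000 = -400.65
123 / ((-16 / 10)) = -615 / 8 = -76.88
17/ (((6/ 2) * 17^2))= 1/ 51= 0.02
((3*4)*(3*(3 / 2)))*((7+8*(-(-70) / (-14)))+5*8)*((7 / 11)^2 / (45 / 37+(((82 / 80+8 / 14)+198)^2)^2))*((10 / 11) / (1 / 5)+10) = 74885753241600000 / 53380232387632357263463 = 0.00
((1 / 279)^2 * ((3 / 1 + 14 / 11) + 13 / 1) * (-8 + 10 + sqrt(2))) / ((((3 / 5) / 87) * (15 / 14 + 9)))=385700 * sqrt(2) / 120731391 + 771400 / 120731391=0.01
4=4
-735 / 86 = -8.55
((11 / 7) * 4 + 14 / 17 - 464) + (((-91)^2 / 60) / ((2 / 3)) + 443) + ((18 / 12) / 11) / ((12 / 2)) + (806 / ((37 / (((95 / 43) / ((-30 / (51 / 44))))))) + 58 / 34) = 16078102119 / 83304760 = 193.00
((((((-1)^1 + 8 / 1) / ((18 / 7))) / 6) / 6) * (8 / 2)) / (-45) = -49 / 7290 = -0.01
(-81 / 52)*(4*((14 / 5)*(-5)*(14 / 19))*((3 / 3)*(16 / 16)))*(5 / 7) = 11340 / 247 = 45.91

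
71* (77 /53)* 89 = 486563 /53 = 9180.43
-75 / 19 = -3.95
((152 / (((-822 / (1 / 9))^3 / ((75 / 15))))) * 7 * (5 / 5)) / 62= -665 / 3137940348138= -0.00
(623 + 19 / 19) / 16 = 39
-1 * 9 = -9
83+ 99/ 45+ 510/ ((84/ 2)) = 97.34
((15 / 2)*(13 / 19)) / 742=195 / 28196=0.01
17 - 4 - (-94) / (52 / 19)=47.35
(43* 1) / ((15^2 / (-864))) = -4128 / 25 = -165.12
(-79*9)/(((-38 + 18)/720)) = 25596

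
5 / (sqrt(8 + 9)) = 1.21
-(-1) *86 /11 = 7.82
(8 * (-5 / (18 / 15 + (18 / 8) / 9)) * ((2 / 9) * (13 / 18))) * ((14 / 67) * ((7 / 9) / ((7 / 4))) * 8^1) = -4659200 / 1416447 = -3.29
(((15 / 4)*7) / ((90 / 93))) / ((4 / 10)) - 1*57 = 173 / 16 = 10.81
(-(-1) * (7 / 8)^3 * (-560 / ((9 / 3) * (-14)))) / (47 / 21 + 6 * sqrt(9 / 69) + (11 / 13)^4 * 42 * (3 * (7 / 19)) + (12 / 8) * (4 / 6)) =4616177602547655599 / 13881601217139216896 - 44543745254274903 * sqrt(69) / 13881601217139216896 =0.31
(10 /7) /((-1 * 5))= -2 /7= -0.29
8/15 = 0.53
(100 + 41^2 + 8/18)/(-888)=-16033/7992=-2.01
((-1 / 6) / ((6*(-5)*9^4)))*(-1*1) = -1 / 1180980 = -0.00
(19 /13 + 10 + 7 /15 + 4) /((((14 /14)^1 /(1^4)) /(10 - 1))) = 9318 /65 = 143.35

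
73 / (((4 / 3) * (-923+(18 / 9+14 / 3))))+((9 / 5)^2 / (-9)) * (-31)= 3051459 / 274900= 11.10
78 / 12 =13 / 2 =6.50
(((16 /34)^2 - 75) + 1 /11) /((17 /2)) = -474864 /54043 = -8.79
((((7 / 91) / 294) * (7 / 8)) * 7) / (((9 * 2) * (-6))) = -1 / 67392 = -0.00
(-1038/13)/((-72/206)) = 17819/78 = 228.45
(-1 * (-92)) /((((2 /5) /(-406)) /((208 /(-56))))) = 346840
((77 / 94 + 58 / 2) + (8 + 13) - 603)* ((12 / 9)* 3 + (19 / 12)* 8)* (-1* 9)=3892875 / 47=82827.13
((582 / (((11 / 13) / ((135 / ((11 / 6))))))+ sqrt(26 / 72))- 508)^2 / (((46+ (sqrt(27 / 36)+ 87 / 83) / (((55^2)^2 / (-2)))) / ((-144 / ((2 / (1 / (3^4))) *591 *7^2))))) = -4803127670495438988543405245000 / 2863135748653682683566382011- 10643723135991346329280000 *sqrt(13) / 954378582884560894522127337- 11410785541298485366250 *sqrt(3) / 2863135748653682683566382011- 25286282272240000 *sqrt(39) / 954378582884560894522127337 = -1677.62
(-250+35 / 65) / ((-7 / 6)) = 19458 / 91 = 213.82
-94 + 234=140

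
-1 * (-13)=13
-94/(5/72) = -6768/5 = -1353.60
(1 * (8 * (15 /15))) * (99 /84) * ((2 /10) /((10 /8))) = 264 /175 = 1.51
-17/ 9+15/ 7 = 16/ 63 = 0.25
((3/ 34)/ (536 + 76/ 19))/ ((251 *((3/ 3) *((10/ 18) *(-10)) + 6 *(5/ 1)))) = 1/ 37549600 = 0.00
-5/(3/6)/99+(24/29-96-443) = -1545383/2871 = -538.27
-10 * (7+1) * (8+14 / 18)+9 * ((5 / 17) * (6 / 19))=-2038930 / 2907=-701.39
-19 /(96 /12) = -19 /8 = -2.38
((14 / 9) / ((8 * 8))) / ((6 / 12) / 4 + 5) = 7 / 1476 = 0.00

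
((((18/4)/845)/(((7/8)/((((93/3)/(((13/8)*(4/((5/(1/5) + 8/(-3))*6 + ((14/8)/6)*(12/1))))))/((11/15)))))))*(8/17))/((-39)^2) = 74400/44183867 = 0.00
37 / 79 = 0.47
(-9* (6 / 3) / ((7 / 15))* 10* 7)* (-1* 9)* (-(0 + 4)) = -97200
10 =10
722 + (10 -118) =614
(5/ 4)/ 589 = 5/ 2356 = 0.00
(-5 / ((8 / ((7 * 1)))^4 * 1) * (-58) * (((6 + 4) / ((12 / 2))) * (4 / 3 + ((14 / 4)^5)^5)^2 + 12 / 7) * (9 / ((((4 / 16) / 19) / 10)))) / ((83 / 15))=13383456337325223543685538711886778777737751146065375 / 23923121220592074752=559436045736593712985674700000000.00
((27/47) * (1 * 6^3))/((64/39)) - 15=22791/376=60.61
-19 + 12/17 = -311/17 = -18.29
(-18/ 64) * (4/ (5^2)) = -9/ 200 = -0.04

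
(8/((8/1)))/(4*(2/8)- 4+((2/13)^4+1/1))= -28561/57106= -0.50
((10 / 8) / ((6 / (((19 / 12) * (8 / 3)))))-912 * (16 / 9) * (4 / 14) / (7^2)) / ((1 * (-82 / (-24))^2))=-1270492 / 1729749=-0.73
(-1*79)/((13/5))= -395/13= -30.38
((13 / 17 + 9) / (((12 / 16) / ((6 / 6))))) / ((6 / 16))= 5312 / 153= 34.72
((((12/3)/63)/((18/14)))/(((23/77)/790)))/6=21.77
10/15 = 0.67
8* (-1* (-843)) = 6744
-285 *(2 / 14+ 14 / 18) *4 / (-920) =551 / 483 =1.14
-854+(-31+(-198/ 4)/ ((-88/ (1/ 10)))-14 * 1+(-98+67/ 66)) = -5258503/ 5280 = -995.93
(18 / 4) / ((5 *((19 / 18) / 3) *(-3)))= -81 / 95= -0.85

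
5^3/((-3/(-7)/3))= 875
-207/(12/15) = -1035/4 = -258.75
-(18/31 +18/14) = -405/217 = -1.87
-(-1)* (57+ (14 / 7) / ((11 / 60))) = 747 / 11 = 67.91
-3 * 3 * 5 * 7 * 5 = -1575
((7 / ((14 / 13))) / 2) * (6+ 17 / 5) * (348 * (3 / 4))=159471 / 20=7973.55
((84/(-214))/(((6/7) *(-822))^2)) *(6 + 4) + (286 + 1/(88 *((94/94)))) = 1364754782599/4771680408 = 286.01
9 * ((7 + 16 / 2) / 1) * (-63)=-8505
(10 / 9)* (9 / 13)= 10 / 13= 0.77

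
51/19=2.68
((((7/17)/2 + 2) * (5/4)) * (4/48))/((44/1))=125/23936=0.01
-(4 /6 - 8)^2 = -484 /9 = -53.78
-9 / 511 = -0.02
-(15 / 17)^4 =-50625 / 83521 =-0.61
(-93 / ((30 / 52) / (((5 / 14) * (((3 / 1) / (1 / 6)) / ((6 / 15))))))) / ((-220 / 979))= 11528.68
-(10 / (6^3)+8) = -869 / 108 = -8.05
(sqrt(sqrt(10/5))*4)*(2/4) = 2*2^(1/4) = 2.38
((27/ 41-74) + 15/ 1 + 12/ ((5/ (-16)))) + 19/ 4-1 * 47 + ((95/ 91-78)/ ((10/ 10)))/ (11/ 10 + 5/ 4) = -12815143/ 74620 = -171.74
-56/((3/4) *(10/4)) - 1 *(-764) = 11012/15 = 734.13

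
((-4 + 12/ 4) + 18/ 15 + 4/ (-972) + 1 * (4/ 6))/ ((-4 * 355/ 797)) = -208814/ 431325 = -0.48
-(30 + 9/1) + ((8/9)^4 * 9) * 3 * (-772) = -3171589/243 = -13051.81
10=10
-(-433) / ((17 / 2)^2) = 1732 / 289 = 5.99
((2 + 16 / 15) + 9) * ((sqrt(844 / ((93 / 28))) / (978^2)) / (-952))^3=-38191 * sqrt(137361) / 218636726353519914935297994240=-0.00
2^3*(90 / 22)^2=16200 / 121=133.88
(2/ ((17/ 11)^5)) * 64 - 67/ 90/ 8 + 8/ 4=16.43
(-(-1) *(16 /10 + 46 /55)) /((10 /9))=603 /275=2.19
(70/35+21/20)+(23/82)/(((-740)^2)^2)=74996426576023/24588992320000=3.05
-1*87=-87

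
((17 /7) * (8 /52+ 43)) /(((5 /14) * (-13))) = -19074 /845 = -22.57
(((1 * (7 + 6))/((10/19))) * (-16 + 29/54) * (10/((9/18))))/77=-206245/2079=-99.20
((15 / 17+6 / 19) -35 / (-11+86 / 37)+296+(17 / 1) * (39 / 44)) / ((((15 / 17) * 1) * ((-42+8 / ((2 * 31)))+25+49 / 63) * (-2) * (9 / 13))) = 581520838847 / 36147553200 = 16.09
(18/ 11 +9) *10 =1170/ 11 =106.36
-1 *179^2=-32041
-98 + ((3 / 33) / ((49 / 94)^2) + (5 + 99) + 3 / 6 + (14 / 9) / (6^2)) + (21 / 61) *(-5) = 672900751 / 130496751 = 5.16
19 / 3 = 6.33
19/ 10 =1.90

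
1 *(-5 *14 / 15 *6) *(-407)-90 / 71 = 809026 / 71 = 11394.73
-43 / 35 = -1.23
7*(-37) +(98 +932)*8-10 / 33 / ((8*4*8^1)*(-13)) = 438252677 / 54912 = 7981.00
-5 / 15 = -1 / 3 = -0.33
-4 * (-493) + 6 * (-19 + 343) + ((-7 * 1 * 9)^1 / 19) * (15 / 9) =74299 / 19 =3910.47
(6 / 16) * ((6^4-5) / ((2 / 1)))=3873 / 16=242.06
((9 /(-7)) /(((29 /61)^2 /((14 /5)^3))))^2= 172336192225344 /11051265625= 15594.25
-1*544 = -544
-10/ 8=-5/ 4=-1.25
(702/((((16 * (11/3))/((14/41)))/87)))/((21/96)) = 732888/451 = 1625.03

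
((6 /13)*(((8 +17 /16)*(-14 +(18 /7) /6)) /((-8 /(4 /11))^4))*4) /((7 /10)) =-206625 /149221072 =-0.00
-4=-4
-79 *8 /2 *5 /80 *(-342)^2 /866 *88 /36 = -2823381 /433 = -6520.51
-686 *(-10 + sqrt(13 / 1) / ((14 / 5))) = 6860 - 245 *sqrt(13) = 5976.64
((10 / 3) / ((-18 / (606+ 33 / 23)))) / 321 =-23285 / 66447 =-0.35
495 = 495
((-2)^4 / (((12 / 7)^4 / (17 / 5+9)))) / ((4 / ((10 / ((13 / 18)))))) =74431 / 936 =79.52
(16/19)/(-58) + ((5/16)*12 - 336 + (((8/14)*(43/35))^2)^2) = -2636588021118951/7941013377500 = -332.02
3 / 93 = 1 / 31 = 0.03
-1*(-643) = 643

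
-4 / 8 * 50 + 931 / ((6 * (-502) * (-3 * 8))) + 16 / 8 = -1661693 / 72288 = -22.99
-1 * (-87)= 87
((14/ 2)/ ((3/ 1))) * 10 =70/ 3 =23.33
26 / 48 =13 / 24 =0.54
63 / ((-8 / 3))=-189 / 8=-23.62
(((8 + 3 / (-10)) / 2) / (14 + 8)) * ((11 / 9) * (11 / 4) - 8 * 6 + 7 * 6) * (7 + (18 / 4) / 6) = -4123 / 1152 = -3.58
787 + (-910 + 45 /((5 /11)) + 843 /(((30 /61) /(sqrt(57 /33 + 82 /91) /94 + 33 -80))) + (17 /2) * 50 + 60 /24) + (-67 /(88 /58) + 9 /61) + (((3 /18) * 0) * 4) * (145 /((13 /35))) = -80173.65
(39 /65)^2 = 9 /25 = 0.36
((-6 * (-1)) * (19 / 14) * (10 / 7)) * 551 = 314070 / 49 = 6409.59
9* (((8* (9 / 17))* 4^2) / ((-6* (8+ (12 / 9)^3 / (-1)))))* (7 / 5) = -40824 / 1615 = -25.28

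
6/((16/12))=9/2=4.50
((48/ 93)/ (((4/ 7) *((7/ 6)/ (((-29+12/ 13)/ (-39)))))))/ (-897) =-2920/ 4699383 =-0.00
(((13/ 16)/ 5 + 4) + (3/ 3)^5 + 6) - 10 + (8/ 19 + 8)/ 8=3367/ 1520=2.22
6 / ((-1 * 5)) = -6 / 5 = -1.20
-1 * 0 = 0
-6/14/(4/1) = -3/28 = -0.11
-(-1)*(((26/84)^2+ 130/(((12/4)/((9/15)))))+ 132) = 278881/1764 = 158.10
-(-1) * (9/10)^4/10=6561/100000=0.07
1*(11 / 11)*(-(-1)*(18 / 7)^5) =1889568 / 16807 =112.43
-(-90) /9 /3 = 10 /3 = 3.33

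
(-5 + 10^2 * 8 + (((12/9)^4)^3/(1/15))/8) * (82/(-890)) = -1240804525/15766083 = -78.70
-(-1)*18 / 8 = 9 / 4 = 2.25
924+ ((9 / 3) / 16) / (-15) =73919 / 80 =923.99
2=2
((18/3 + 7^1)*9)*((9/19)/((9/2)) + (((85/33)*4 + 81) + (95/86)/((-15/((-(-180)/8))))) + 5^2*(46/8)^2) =15415755771/143792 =107208.72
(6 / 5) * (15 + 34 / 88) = 2031 / 110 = 18.46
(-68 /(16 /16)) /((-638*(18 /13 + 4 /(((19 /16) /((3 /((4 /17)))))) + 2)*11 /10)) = 20995 /10039249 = 0.00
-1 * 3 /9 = -1 /3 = -0.33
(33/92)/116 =0.00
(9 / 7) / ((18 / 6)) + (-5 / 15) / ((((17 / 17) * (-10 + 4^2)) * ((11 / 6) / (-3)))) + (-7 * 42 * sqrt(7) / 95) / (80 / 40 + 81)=40 / 77-294 * sqrt(7) / 7885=0.42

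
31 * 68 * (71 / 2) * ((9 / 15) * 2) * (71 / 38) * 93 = 15604070.59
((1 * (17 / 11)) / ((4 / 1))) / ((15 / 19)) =0.49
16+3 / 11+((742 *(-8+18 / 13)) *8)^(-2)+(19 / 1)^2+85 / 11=100333373916329 / 260606166016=385.00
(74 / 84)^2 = 1369 / 1764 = 0.78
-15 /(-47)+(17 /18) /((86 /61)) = 0.99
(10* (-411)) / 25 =-822 / 5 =-164.40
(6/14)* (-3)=-9/7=-1.29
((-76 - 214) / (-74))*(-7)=-1015 / 37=-27.43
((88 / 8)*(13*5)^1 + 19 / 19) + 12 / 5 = 3592 / 5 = 718.40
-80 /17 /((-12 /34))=40 /3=13.33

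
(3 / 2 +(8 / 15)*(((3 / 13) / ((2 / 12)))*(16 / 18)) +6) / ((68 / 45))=9543 / 1768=5.40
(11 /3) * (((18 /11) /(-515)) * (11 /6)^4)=-14641 /111240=-0.13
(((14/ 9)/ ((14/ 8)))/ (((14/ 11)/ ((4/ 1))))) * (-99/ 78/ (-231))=88/ 5733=0.02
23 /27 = 0.85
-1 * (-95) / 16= 5.94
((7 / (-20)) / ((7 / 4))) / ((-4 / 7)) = 0.35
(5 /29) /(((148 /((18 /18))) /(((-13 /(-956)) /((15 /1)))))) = 13 /12309456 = 0.00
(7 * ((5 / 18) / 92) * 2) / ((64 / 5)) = 175 / 52992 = 0.00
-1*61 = -61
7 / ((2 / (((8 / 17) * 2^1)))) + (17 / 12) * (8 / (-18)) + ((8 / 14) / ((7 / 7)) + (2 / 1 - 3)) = 7184 / 3213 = 2.24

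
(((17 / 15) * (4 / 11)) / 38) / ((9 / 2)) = 68 / 28215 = 0.00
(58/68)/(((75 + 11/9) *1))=261/23324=0.01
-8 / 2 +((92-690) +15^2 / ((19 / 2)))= -10988 / 19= -578.32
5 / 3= 1.67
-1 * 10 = -10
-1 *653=-653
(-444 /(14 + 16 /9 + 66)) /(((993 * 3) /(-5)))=555 /60904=0.01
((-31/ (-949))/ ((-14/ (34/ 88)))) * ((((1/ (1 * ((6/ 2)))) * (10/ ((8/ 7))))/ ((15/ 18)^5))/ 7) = -42687/ 45670625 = -0.00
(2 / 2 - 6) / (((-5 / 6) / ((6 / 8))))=9 / 2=4.50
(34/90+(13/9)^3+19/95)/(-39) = -1007/10935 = -0.09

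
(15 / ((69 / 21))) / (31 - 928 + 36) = -5 / 943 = -0.01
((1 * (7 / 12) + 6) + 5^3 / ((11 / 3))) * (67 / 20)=359723 / 2640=136.26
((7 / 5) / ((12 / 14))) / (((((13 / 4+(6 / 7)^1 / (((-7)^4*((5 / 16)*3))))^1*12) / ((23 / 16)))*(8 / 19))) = 359888291 / 2517311232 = 0.14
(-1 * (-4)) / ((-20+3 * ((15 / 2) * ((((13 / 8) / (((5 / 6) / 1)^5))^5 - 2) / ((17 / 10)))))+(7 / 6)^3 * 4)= 43773651123046875000 / 156122241258373738583911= 0.00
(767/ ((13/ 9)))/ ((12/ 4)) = 177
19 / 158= 0.12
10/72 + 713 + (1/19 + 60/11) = 5407093/7524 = 718.65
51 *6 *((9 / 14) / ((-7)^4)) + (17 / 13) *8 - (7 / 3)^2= 10026818 / 1966419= 5.10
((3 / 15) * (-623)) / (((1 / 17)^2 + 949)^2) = -0.00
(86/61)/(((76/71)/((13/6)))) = 39689/13908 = 2.85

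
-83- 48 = -131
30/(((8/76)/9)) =2565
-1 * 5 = -5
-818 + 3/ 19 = -15539/ 19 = -817.84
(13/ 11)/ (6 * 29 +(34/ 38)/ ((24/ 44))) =1482/ 220253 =0.01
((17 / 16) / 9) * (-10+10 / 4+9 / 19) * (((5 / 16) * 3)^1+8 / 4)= -71111 / 29184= -2.44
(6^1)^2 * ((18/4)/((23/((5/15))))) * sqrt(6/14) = 1.54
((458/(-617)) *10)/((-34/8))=18320/10489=1.75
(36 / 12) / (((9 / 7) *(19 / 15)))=35 / 19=1.84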